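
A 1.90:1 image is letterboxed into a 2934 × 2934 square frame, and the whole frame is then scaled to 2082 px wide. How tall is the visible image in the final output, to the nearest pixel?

1096 px

In the 2934×2934 frame the image fills the width: height = 2934 / 1.900 ≈ 1544.21 px.
The frame scales by 2082/2934 = 0.7096; 1544.21 × 0.7096 ≈ 1095.79 px.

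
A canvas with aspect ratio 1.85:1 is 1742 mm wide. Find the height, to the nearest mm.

At 1.85:1, 1742 / 1.850 ≈ 941.62.

942 mm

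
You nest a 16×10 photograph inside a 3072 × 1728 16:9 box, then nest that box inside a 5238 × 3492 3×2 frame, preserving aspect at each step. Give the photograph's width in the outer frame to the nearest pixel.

Inside the 3072×1728 canvas the photograph is height-limited at 2764.80 × 1728.00.
16:9 in 5238×3492: fills the width, so the intermediate becomes 5238.00 × 2946.38 — a scale of ×1.7051.
So the photograph's width is 2764.80 × 1.7051 ≈ 4714.20.

4714 px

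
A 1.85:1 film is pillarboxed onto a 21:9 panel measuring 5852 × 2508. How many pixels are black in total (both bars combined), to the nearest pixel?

1.85:1 is narrower than 21:9, so it spans the full height.
The film is 2508 × 1.850 ≈ 4639.8000 px wide.
Black = 5852 − 4639.8000 = 1212.2000 px.
Bar area = 1212.2000 × 2508 ≈ 3040198 px.

3040198 pixels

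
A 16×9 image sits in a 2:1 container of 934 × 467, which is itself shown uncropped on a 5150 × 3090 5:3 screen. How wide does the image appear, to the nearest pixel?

4578 px

16×9 in 934×467: fills the height, so the image is 830.22 × 467.00.
2:1 in 5150×3090: fills the width, so the intermediate becomes 5150.00 × 2575.00 — a scale of ×5.5139.
So the image's width is 830.22 × 5.5139 ≈ 4577.78.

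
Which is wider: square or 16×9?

16×9

square = 1 and 16×9 = 1.778; 1.778 > 1.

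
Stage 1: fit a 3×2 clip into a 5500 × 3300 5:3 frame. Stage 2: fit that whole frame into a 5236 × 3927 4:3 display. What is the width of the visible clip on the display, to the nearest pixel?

Inside the 5500×3300 canvas the clip is height-limited at 4950.00 × 3300.00.
Second fit — the 5:3 canvas into 5236×3927 spans the width: 5236.00 × 3141.60 (×0.9520 from 5500×3300).
So the clip's width is 4950.00 × 0.9520 ≈ 4712.40.

4712 px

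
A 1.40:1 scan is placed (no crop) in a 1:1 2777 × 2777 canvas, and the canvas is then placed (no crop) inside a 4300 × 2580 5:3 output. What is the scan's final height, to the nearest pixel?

First fit — 1.40:1 into 2777×2777 spans the width: 2777.00 × 1983.57.
The 1:1 canvas is height-limited in 4300×2580, giving 2580.00 × 2580.00; scale factor 0.9291.
So the scan's height is 1983.57 × 0.9291 ≈ 1842.86.

1843 px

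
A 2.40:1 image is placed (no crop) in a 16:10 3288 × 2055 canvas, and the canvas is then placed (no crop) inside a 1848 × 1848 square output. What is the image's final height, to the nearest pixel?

2.40:1 in 3288×2055: fills the width, so the image is 3288.00 × 1370.00.
The 16:10 canvas is width-limited in 1848×1848, giving 1848.00 × 1155.00; scale factor 0.5620.
So the image's height is 1370.00 × 0.5620 ≈ 770.00.

770 px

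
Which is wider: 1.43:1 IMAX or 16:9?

16:9

1.43 and 16:9 = 1.778; 1.778 > 1.43.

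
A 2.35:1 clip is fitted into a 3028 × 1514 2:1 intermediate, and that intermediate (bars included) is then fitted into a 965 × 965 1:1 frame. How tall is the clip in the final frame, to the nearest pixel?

Inside the 3028×1514 canvas the clip is width-limited at 3028.00 × 1288.51.
Second fit — the 2:1 canvas into 965×965 spans the width: 965.00 × 482.50 (×0.3187 from 3028×1514).
The clip scales with it: height 1288.51 × 0.3187 ≈ 410.64.

411 px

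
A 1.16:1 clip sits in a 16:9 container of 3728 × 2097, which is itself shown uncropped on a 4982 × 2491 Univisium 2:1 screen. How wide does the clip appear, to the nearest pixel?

2890 px

1.16:1 in 3728×2097: fills the height, so the clip is 2432.52 × 2097.00.
The 16:9 canvas is height-limited in 4982×2491, giving 4428.44 × 2491.00; scale factor 1.1879.
Applying the same ×1.1879: 2432.52 → 2889.56.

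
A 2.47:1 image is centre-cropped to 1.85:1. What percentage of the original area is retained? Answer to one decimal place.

1.85:1 is narrower than 2.47:1, so the crop keeps the full height and trims the width.
Fraction kept = (1.850)/(2.470) ≈ 74.90%.

74.9%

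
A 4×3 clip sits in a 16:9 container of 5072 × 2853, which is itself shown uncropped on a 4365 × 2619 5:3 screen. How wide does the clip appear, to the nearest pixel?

3274 px

4×3 in 5072×2853: fills the height, so the clip is 3804.00 × 2853.00.
16:9 in 4365×2619: fills the width, so the intermediate becomes 4365.00 × 2455.31 — a scale of ×0.8606.
Applying the same ×0.8606: 3804.00 → 3273.75.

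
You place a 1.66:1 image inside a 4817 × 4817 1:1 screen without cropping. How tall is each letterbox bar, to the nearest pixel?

1.66:1 (1.660) > 1:1 (1.000), so the image fills the width.
Content height = 4817 / 1.660 ≈ 2901.81 px.
4817 − 2901.81 = 1915.19 px of bars (957.60 each).

958 px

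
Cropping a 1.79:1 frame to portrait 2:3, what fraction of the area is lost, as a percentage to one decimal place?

62.8%

portrait 2:3 is narrower than 1.79:1, so the crop keeps the full height and trims the width.
(0.667)/(1.790) ≈ 0.372 of the area survives, leaving 62.76% discarded.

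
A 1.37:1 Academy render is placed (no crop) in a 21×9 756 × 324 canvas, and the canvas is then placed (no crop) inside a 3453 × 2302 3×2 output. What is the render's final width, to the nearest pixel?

2027 px

1.37:1 Academy in 756×324: fills the height, so the render is 443.88 × 324.00.
Second fit — the 21×9 canvas into 3453×2302 spans the width: 3453.00 × 1479.86 (×4.5675 from 756×324).
Applying the same ×4.5675: 443.88 → 2027.40.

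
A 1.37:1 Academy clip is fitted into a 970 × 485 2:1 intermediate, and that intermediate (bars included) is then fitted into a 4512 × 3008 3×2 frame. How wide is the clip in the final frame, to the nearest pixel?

3091 px

Inside the 970×485 canvas the clip is height-limited at 664.45 × 485.00.
Second fit — the 2:1 canvas into 4512×3008 spans the width: 4512.00 × 2256.00 (×4.6515 from 970×485).
The clip scales with it: width 664.45 × 4.6515 ≈ 3090.72.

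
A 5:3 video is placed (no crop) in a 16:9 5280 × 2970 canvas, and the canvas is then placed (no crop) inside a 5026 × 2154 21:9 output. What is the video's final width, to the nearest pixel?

3590 px

First fit — 5:3 into 5280×2970 spans the height: 4950.00 × 2970.00.
16:9 in 5026×2154: fills the height, so the intermediate becomes 3829.33 × 2154.00 — a scale of ×0.7253.
The video scales with it: width 4950.00 × 0.7253 ≈ 3590.00.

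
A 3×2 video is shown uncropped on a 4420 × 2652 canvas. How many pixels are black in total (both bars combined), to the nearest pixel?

1172184 pixels

Since 1.500 < 1.667, the video is height-limited.
That makes the image 3978.0000 px wide (2652 × 3/2).
Black = 4420 − 3978.0000 = 442.0000 px.
Bar area = 442.0000 × 2652 ≈ 1172184 px.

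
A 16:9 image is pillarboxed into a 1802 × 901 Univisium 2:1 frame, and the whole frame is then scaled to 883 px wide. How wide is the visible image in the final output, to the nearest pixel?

785 px

Fitted into 1802×901, the image spans the height; its width is 901 × 16/9 ≈ 1601.78 px.
Scaling 1802 → 883 is ×0.4900, so the width becomes 1601.78 × 0.4900 ≈ 784.89 px.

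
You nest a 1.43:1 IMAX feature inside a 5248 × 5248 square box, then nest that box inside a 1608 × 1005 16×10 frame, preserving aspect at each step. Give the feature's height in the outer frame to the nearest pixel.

703 px

First fit — 1.43:1 IMAX into 5248×5248 spans the width: 5248.00 × 3669.93.
square in 1608×1005: fills the height, so the intermediate becomes 1005.00 × 1005.00 — a scale of ×0.1915.
Applying the same ×0.1915: 3669.93 → 702.80.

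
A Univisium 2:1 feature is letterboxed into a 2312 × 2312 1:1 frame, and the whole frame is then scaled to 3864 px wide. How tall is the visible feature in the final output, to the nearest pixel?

Fitted into 2312×2312, the feature spans the width; its height is 2312 × 1/2 ≈ 1156.00 px.
Resizing to 3864 px wide multiplies everything by 1.6713: 1156.00 → 1932.00 px.

1932 px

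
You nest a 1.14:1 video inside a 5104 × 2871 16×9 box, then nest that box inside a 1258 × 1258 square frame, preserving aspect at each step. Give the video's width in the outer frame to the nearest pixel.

First fit — 1.14:1 into 5104×2871 spans the height: 3272.94 × 2871.00.
The 16×9 canvas is width-limited in 1258×1258, giving 1258.00 × 707.62; scale factor 0.2465.
Applying the same ×0.2465: 3272.94 → 806.69.

807 px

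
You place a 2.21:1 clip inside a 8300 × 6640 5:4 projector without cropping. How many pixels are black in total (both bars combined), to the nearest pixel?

2.21:1 is wider than 5:4, so it spans the full width.
That makes the image 3755.6561 px tall (8300 / 2.210).
6640 − 3755.6561 = 2884.3439 px of bars.
Across the 8300-px span: 2884.3439 × 8300 ≈ 23940054 px.

23940054 pixels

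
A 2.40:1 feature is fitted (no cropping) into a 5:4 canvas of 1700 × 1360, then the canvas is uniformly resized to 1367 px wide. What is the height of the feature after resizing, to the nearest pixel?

570 px

Fitted into 1700×1360, the feature spans the width; its height is 1700 / 2.400 ≈ 708.33 px.
Resizing to 1367 px wide multiplies everything by 0.8041: 708.33 → 569.58 px.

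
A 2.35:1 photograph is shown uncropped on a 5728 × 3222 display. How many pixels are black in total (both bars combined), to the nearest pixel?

Since 2.350 > 1.778, the photograph is width-limited.
That makes the image 2437.4468 px tall (5728 / 2.350).
Leftover height: 3222 − 2437.4468 = 784.5532 px.
Across the 5728-px span: 784.5532 × 5728 ≈ 4493921 px.

4493921 pixels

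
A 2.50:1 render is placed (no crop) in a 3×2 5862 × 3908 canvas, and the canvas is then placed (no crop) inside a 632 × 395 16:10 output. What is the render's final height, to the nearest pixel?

237 px

Inside the 5862×3908 canvas the render is width-limited at 5862.00 × 2344.80.
The 3×2 canvas is height-limited in 632×395, giving 592.50 × 395.00; scale factor 0.1011.
Applying the same ×0.1011: 2344.80 → 237.00.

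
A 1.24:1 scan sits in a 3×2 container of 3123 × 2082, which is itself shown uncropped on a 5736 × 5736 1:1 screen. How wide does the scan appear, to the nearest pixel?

4742 px

1.24:1 in 3123×2082: fills the height, so the scan is 2581.68 × 2082.00.
The 3×2 canvas is width-limited in 5736×5736, giving 5736.00 × 3824.00; scale factor 1.8367.
So the scan's width is 2581.68 × 1.8367 ≈ 4741.76.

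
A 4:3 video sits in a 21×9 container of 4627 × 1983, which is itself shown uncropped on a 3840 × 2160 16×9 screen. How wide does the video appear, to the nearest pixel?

Inside the 4627×1983 canvas the video is height-limited at 2644.00 × 1983.00.
Second fit — the 21×9 canvas into 3840×2160 spans the width: 3840.00 × 1645.71 (×0.8299 from 4627×1983).
So the video's width is 2644.00 × 0.8299 ≈ 2194.29.

2194 px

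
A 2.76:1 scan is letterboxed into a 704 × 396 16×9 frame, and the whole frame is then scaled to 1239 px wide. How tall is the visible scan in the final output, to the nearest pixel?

At 704×396 the scan is width-limited, so height = 704 / 2.760 ≈ 255.07 px.
Scaling 704 → 1239 is ×1.7599, so the height becomes 255.07 × 1.7599 ≈ 448.91 px.

449 px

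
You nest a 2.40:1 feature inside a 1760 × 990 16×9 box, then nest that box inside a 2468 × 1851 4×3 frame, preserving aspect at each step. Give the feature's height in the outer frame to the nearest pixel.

1028 px

First fit — 2.40:1 into 1760×990 spans the width: 1760.00 × 733.33.
Second fit — the 16×9 canvas into 2468×1851 spans the width: 2468.00 × 1388.25 (×1.4023 from 1760×990).
The feature scales with it: height 733.33 × 1.4023 ≈ 1028.33.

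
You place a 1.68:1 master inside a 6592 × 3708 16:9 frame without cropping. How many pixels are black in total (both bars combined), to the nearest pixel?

1.68:1 is narrower than 16:9, so it spans the full height.
Content width = 3708 × 1.680 ≈ 6229.4400 px.
6592 − 6229.4400 = 362.5600 px of bars.
That's 362.5600 × 3708 ≈ 1344372 black pixels.

1344372 pixels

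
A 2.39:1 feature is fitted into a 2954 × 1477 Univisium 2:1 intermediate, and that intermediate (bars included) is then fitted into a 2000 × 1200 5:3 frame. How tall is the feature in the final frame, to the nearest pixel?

Inside the 2954×1477 canvas the feature is width-limited at 2954.00 × 1235.98.
Univisium 2:1 in 2000×1200: fills the width, so the intermediate becomes 2000.00 × 1000.00 — a scale of ×0.6770.
The feature scales with it: height 1235.98 × 0.6770 ≈ 836.82.

837 px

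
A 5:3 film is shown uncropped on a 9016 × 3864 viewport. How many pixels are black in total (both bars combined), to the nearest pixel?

5:3 (1.667) < 21:9 (2.333), so the film fills the height.
The film is 3864 × 5/3 ≈ 6440.0000 px wide.
9016 − 6440.0000 = 2576.0000 px of bars.
That's 2576.0000 × 3864 ≈ 9953664 black pixels.

9953664 pixels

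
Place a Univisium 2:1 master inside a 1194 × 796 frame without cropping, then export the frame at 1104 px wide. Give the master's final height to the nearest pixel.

552 px

Fitted into 1194×796, the master spans the width; its height is 1194 × 1/2 ≈ 597.00 px.
The frame scales by 1104/1194 = 0.9246; 597.00 × 0.9246 ≈ 552.00 px.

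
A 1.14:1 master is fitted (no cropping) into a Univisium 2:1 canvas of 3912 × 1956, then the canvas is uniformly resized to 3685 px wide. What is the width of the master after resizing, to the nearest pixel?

In the 3912×1956 frame the master fills the height: width = 1956 × 1.140 ≈ 2229.84 px.
Scaling 3912 → 3685 is ×0.9420, so the width becomes 2229.84 × 0.9420 ≈ 2100.45 px.

2100 px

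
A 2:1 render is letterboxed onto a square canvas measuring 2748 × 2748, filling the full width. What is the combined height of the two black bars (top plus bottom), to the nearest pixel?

The render is 2748 × 1/2 ≈ 1374.00 px tall.
Black = 2748 − 1374.00 = 1374.00 px.

1374 px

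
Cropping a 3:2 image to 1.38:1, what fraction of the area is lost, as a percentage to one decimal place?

1.38:1 is narrower than 3:2, so the crop keeps the full height and trims the width.
(1.380)/(1.500) ≈ 0.920 of the area survives, leaving 8.00% discarded.

8.0%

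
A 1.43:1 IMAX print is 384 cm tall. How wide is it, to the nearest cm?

549 cm

At 1.43:1 IMAX, 384 × 1.430 ≈ 549.12.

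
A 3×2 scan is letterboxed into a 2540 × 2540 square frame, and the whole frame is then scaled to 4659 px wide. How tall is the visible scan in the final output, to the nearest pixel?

At 2540×2540 the scan is width-limited, so height = 2540 × 2/3 ≈ 1693.33 px.
The frame scales by 4659/2540 = 1.8343; 1693.33 × 1.8343 ≈ 3106.00 px.

3106 px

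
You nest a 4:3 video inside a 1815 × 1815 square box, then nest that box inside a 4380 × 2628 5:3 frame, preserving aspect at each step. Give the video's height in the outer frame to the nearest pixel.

1971 px

First fit — 4:3 into 1815×1815 spans the width: 1815.00 × 1361.25.
square in 4380×2628: fills the height, so the intermediate becomes 2628.00 × 2628.00 — a scale of ×1.4479.
Applying the same ×1.4479: 1361.25 → 1971.00.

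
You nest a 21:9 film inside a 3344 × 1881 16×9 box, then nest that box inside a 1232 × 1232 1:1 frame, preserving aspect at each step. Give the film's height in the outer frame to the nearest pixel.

First fit — 21:9 into 3344×1881 spans the width: 3344.00 × 1433.14.
Second fit — the 16×9 canvas into 1232×1232 spans the width: 1232.00 × 693.00 (×0.3684 from 3344×1881).
The film scales with it: height 1433.14 × 0.3684 ≈ 528.00.

528 px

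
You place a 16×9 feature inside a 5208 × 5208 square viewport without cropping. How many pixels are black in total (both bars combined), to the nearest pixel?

16×9 is wider than square, so it spans the full width.
Content height = 5208 × 9/16 ≈ 2929.5000 px.
Black = 5208 − 2929.5000 = 2278.5000 px.
Across the 5208-px span: 2278.5000 × 5208 ≈ 11866428 px.

11866428 pixels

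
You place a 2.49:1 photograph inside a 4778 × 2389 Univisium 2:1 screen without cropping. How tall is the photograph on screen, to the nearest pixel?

Since 2.490 > 2.000, the photograph is width-limited.
Content height = 4778 / 2.490 ≈ 1918.88 px.

1919 px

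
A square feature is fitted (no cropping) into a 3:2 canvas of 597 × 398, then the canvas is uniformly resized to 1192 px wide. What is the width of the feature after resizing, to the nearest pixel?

In the 597×398 frame the feature fills the height: width = 398 × 1/1 ≈ 398.00 px.
Resizing to 1192 px wide multiplies everything by 1.9966: 398.00 → 794.67 px.

795 px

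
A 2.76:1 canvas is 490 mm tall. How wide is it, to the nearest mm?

At 2.76:1, 490 × 2.760 ≈ 1352.40.

1352 mm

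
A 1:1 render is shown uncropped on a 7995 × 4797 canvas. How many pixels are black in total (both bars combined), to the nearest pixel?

1:1 is narrower than 5:3, so it spans the full height.
Content width = 4797 × 1/1 ≈ 4797.0000 px.
7995 − 4797.0000 = 3198.0000 px of bars.
Bar area = 3198.0000 × 4797 ≈ 15340806 px.

15340806 pixels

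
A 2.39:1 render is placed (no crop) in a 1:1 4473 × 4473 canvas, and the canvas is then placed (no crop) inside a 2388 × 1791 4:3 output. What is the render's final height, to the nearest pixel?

Inside the 4473×4473 canvas the render is width-limited at 4473.00 × 1871.55.
The 1:1 canvas is height-limited in 2388×1791, giving 1791.00 × 1791.00; scale factor 0.4004.
The render scales with it: height 1871.55 × 0.4004 ≈ 749.37.

749 px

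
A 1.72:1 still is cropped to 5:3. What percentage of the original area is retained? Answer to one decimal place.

5:3 is narrower than 1.72:1, so the crop keeps the full height and trims the width.
(1.667)/(1.720) ≈ 0.969 of the area survives.

96.9%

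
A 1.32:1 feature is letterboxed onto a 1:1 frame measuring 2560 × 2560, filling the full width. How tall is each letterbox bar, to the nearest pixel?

310 px

Content height = 2560 / 1.320 ≈ 1939.39 px.
Black = 2560 − 1939.39 = 620.61 px, or 310.30 per bar.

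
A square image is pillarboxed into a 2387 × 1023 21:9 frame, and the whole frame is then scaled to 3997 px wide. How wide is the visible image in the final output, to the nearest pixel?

At 2387×1023 the image is height-limited, so width = 1023 × 1/1 ≈ 1023.00 px.
The frame scales by 3997/2387 = 1.6745; 1023.00 × 1.6745 ≈ 1713.00 px.

1713 px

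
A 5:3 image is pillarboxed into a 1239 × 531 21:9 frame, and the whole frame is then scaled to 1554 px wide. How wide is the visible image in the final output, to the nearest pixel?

Fitted into 1239×531, the image spans the height; its width is 531 × 5/3 ≈ 885.00 px.
The frame scales by 1554/1239 = 1.2542; 885.00 × 1.2542 ≈ 1110.00 px.

1110 px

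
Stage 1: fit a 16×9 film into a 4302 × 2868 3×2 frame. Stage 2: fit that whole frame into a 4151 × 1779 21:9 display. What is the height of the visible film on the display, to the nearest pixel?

1501 px

16×9 in 4302×2868: fills the width, so the film is 4302.00 × 2419.88.
The 3×2 canvas is height-limited in 4151×1779, giving 2668.50 × 1779.00; scale factor 0.6203.
So the film's height is 2419.88 × 0.6203 ≈ 1501.03.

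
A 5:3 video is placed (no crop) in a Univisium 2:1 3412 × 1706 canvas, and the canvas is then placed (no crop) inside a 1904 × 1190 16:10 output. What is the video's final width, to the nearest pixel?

1587 px

Inside the 3412×1706 canvas the video is height-limited at 2843.33 × 1706.00.
Univisium 2:1 in 1904×1190: fills the width, so the intermediate becomes 1904.00 × 952.00 — a scale of ×0.5580.
The video scales with it: width 2843.33 × 0.5580 ≈ 1586.67.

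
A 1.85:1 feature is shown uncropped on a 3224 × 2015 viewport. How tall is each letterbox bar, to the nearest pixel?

136 px

1.85:1 is wider than 16:10, so it spans the full width.
That makes the image 1742.70 px tall (3224 / 1.850).
Leftover height: 2015 − 1742.70 = 272.30 px → 136.15 each side.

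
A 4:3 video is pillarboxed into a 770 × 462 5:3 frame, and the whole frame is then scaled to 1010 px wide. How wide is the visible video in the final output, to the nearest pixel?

808 px

In the 770×462 frame the video fills the height: width = 462 × 4/3 ≈ 616.00 px.
Scaling 770 → 1010 is ×1.3117, so the width becomes 616.00 × 1.3117 ≈ 808.00 px.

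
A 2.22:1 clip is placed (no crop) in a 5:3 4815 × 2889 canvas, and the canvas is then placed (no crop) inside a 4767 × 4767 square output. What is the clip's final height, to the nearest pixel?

2147 px

First fit — 2.22:1 into 4815×2889 spans the width: 4815.00 × 2168.92.
5:3 in 4767×4767: fills the width, so the intermediate becomes 4767.00 × 2860.20 — a scale of ×0.9900.
So the clip's height is 2168.92 × 0.9900 ≈ 2147.30.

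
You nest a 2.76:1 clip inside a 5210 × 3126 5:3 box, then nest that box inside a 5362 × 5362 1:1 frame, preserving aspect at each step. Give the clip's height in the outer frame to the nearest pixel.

Inside the 5210×3126 canvas the clip is width-limited at 5210.00 × 1887.68.
The 5:3 canvas is width-limited in 5362×5362, giving 5362.00 × 3217.20; scale factor 1.0292.
So the clip's height is 1887.68 × 1.0292 ≈ 1942.75.

1943 px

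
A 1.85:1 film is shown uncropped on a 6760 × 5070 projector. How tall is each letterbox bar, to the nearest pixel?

1.85:1 (1.850) > 4:3 (1.333), so the film fills the width.
That makes the image 3654.05 px tall (6760 / 1.850).
5070 − 3654.05 = 1415.95 px of bars (707.97 each).

708 px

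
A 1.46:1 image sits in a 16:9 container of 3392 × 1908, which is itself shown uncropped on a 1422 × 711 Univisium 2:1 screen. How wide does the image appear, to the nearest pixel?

First fit — 1.46:1 into 3392×1908 spans the height: 2785.68 × 1908.00.
Second fit — the 16:9 canvas into 1422×711 spans the height: 1264.00 × 711.00 (×0.3726 from 3392×1908).
So the image's width is 2785.68 × 0.3726 ≈ 1038.06.

1038 px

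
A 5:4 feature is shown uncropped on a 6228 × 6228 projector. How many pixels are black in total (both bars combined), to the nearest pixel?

Since 1.250 > 1.000, the feature is width-limited.
The feature is 6228 × 4/5 ≈ 4982.4000 px tall.
Black = 6228 − 4982.4000 = 1245.6000 px.
Across the 6228-px span: 1245.6000 × 6228 ≈ 7757597 px.

7757597 pixels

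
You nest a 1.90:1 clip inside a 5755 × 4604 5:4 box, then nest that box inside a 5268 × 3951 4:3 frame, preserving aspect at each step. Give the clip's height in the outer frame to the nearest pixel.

2599 px

Inside the 5755×4604 canvas the clip is width-limited at 5755.00 × 3028.95.
Second fit — the 5:4 canvas into 5268×3951 spans the height: 4938.75 × 3951.00 (×0.8582 from 5755×4604).
Applying the same ×0.8582: 3028.95 → 2599.34.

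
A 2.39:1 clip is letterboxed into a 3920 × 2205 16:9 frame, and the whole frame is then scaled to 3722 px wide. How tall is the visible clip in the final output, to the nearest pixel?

1557 px

Fitted into 3920×2205, the clip spans the width; its height is 3920 / 2.390 ≈ 1640.17 px.
The frame scales by 3722/3920 = 0.9495; 1640.17 × 0.9495 ≈ 1557.32 px.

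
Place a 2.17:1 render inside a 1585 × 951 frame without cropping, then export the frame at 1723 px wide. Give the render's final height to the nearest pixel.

794 px

Fitted into 1585×951, the render spans the width; its height is 1585 / 2.170 ≈ 730.41 px.
Resizing to 1723 px wide multiplies everything by 1.0871: 730.41 → 794.01 px.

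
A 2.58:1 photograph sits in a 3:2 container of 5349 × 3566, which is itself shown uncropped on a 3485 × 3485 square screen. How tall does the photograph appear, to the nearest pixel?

2.58:1 in 5349×3566: fills the width, so the photograph is 5349.00 × 2073.26.
Second fit — the 3:2 canvas into 3485×3485 spans the width: 3485.00 × 2323.33 (×0.6515 from 5349×3566).
Applying the same ×0.6515: 2073.26 → 1350.78.

1351 px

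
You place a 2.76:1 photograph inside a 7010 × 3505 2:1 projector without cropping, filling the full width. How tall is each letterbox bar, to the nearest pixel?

483 px

The photograph is 7010 / 2.760 ≈ 2539.86 px tall.
3505 − 2539.86 = 965.14 px of bars (482.57 each).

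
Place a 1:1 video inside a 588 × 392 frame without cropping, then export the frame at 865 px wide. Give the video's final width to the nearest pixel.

577 px

Fitted into 588×392, the video spans the height; its width is 392 × 1/1 ≈ 392.00 px.
The frame scales by 865/588 = 1.4711; 392.00 × 1.4711 ≈ 576.67 px.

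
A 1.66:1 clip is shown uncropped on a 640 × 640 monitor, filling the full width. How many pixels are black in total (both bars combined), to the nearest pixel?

Content height = 640 / 1.660 ≈ 385.5422 px.
640 − 385.5422 = 254.4578 px of bars.
That's 254.4578 × 640 ≈ 162853 black pixels.

162853 pixels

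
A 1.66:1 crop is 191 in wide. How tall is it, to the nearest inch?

115 in

191 / 1.660 = 115.06.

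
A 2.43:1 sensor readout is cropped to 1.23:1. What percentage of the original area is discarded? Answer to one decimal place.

49.4%

The height stays; only width is cut (since 1.23:1 is narrower than 2.43:1).
(1.230)/(2.430) ≈ 0.506 of the area survives, leaving 49.38% discarded.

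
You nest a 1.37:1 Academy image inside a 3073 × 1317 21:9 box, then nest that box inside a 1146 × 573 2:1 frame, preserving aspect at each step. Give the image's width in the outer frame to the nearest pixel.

Inside the 3073×1317 canvas the image is height-limited at 1804.29 × 1317.00.
Second fit — the 21:9 canvas into 1146×573 spans the width: 1146.00 × 491.14 (×0.3729 from 3073×1317).
Applying the same ×0.3729: 1804.29 → 672.87.

673 px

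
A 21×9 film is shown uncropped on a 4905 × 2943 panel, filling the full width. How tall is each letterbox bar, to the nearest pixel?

420 px

That makes the image 2102.14 px tall (4905 × 9/21).
Leftover height: 2943 − 2102.14 = 840.86 px → 420.43 each side.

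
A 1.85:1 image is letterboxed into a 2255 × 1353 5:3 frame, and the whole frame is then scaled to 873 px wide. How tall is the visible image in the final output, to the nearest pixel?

472 px

Fitted into 2255×1353, the image spans the width; its height is 2255 / 1.850 ≈ 1218.92 px.
Resizing to 873 px wide multiplies everything by 0.3871: 1218.92 → 471.89 px.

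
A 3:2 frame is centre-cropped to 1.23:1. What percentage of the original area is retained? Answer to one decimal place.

Going from 3:2 to 1.23:1 means cutting width while keeping height.
Fraction kept = (1.230)/(1.500) ≈ 82.00%.

82.0%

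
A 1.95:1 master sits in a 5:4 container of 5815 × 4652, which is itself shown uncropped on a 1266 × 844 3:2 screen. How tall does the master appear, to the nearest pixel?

541 px

Inside the 5815×4652 canvas the master is width-limited at 5815.00 × 2982.05.
5:4 in 1266×844: fills the height, so the intermediate becomes 1055.00 × 844.00 — a scale of ×0.1814.
The master scales with it: height 2982.05 × 0.1814 ≈ 541.03.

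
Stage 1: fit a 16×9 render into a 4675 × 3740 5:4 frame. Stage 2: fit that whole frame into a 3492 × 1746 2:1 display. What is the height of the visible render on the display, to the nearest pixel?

First fit — 16×9 into 4675×3740 spans the width: 4675.00 × 2629.69.
Second fit — the 5:4 canvas into 3492×1746 spans the height: 2182.50 × 1746.00 (×0.4668 from 4675×3740).
So the render's height is 2629.69 × 0.4668 ≈ 1227.66.

1228 px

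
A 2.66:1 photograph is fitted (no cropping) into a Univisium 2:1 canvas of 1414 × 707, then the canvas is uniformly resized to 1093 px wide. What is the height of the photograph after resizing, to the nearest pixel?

In the 1414×707 frame the photograph fills the width: height = 1414 / 2.660 ≈ 531.58 px.
Scaling 1414 → 1093 is ×0.7730, so the height becomes 531.58 × 0.7730 ≈ 410.90 px.

411 px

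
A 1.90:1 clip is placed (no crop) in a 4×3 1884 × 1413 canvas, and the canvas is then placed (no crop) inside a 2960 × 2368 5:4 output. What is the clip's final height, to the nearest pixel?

1558 px

First fit — 1.90:1 into 1884×1413 spans the width: 1884.00 × 991.58.
The 4×3 canvas is width-limited in 2960×2368, giving 2960.00 × 2220.00; scale factor 1.5711.
The clip scales with it: height 991.58 × 1.5711 ≈ 1557.89.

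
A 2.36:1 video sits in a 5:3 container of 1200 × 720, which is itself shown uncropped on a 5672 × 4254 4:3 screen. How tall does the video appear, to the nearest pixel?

2.36:1 in 1200×720: fills the width, so the video is 1200.00 × 508.47.
5:3 in 5672×4254: fills the width, so the intermediate becomes 5672.00 × 3403.20 — a scale of ×4.7267.
The video scales with it: height 508.47 × 4.7267 ≈ 2403.39.

2403 px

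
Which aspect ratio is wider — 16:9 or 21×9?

21×9

16:9 = 1.778 and 21×9 = 2.333; 2.333 > 1.778.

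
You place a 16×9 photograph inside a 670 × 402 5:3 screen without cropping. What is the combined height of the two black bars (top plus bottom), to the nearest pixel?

Since 1.778 > 1.667, the photograph is width-limited.
That makes the image 376.88 px tall (670 × 9/16).
402 − 376.88 = 25.12 px of bars.

25 px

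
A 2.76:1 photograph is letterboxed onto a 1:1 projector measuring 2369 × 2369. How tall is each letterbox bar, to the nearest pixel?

755 px

Since 2.760 > 1.000, the photograph is width-limited.
The photograph is 2369 / 2.760 ≈ 858.33 px tall.
2369 − 858.33 = 1510.67 px of bars (755.33 each).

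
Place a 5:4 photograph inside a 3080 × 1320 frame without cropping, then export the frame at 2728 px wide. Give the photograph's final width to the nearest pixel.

In the 3080×1320 frame the photograph fills the height: width = 1320 × 5/4 ≈ 1650.00 px.
Resizing to 2728 px wide multiplies everything by 0.8857: 1650.00 → 1461.43 px.

1461 px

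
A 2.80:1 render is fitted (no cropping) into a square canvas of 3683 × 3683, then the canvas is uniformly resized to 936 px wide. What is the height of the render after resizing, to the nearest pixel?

In the 3683×3683 frame the render fills the width: height = 3683 / 2.800 ≈ 1315.36 px.
Resizing to 936 px wide multiplies everything by 0.2541: 1315.36 → 334.29 px.

334 px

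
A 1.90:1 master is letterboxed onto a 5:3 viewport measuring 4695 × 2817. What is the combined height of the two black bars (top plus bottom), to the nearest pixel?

1.90:1 (1.900) > 5:3 (1.667), so the master fills the width.
The master is 4695 / 1.900 ≈ 2471.05 px tall.
Leftover height: 2817 − 2471.05 = 345.95 px.

346 px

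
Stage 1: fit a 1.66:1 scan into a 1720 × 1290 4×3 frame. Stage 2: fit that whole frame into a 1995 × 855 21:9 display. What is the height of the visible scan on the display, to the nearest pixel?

First fit — 1.66:1 into 1720×1290 spans the width: 1720.00 × 1036.14.
Second fit — the 4×3 canvas into 1995×855 spans the height: 1140.00 × 855.00 (×0.6628 from 1720×1290).
Applying the same ×0.6628: 1036.14 → 686.75.

687 px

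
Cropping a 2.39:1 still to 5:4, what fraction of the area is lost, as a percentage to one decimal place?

47.7%

Going from 2.39:1 to 5:4 means cutting width while keeping height.
Area ratio = (1.250)/(2.390) = 52.30%; the remaining 47.70% is cropped out.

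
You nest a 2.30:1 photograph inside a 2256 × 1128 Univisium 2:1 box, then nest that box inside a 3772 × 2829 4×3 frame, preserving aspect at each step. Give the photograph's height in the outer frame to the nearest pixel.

First fit — 2.30:1 into 2256×1128 spans the width: 2256.00 × 980.87.
The Univisium 2:1 canvas is width-limited in 3772×2829, giving 3772.00 × 1886.00; scale factor 1.6720.
So the photograph's height is 980.87 × 1.6720 ≈ 1640.00.

1640 px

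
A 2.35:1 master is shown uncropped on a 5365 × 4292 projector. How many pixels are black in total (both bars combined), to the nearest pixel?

10778399 pixels

2.35:1 is wider than 5:4, so it spans the full width.
That makes the image 2282.9787 px tall (5365 / 2.350).
4292 − 2282.9787 = 2009.0213 px of bars.
Bar area = 2009.0213 × 5365 ≈ 10778399 px.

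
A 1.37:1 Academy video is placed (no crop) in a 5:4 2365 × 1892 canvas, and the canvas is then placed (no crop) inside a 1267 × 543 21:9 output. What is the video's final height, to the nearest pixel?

Inside the 2365×1892 canvas the video is width-limited at 2365.00 × 1726.28.
Second fit — the 5:4 canvas into 1267×543 spans the height: 678.75 × 543.00 (×0.2870 from 2365×1892).
The video scales with it: height 1726.28 × 0.2870 ≈ 495.44.

495 px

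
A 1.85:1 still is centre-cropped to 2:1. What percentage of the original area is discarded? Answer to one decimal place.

7.5%

Going from 1.85:1 to 2:1 means cutting height while keeping width.
Area ratio = (1.850)/(2.000) = 92.50%; the remaining 7.50% is cropped out.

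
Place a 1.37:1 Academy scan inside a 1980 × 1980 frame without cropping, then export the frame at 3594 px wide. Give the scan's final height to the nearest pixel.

2623 px

Fitted into 1980×1980, the scan spans the width; its height is 1980 / 1.370 ≈ 1445.26 px.
The frame scales by 3594/1980 = 1.8152; 1445.26 × 1.8152 ≈ 2623.36 px.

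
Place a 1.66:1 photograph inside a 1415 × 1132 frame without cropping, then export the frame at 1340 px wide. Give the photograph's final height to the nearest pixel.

Fitted into 1415×1132, the photograph spans the width; its height is 1415 / 1.660 ≈ 852.41 px.
Resizing to 1340 px wide multiplies everything by 0.9470: 852.41 → 807.23 px.

807 px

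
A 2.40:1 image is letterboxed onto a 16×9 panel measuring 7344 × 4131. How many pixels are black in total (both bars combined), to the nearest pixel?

7865424 pixels

Since 2.400 > 1.778, the image is width-limited.
Content height = 7344 / 2.400 ≈ 3060.0000 px.
Black = 4131 − 3060.0000 = 1071.0000 px.
That's 1071.0000 × 7344 ≈ 7865424 black pixels.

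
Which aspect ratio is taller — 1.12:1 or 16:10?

1.12 and 16:10 = 1.6; 1.6 > 1.12. The smaller width-to-height ratio is the taller frame.

1.12:1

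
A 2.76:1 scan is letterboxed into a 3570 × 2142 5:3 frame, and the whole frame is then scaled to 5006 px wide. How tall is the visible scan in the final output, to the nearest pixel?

Fitted into 3570×2142, the scan spans the width; its height is 3570 / 2.760 ≈ 1293.48 px.
Resizing to 5006 px wide multiplies everything by 1.4022: 1293.48 → 1813.77 px.

1814 px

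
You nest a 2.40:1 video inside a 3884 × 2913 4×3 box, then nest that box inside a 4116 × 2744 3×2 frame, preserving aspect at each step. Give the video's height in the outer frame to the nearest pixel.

2.40:1 in 3884×2913: fills the width, so the video is 3884.00 × 1618.33.
Second fit — the 4×3 canvas into 4116×2744 spans the height: 3658.67 × 2744.00 (×0.9420 from 3884×2913).
So the video's height is 1618.33 × 0.9420 ≈ 1524.44.

1524 px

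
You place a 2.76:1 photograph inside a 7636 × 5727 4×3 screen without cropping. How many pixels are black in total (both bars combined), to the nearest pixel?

2.76:1 (2.760) > 4×3 (1.333), so the photograph fills the width.
That makes the image 2766.6667 px tall (7636 / 2.760).
Leftover height: 5727 − 2766.6667 = 2960.3333 px.
Bar area = 2960.3333 × 7636 ≈ 22605105 px.

22605105 pixels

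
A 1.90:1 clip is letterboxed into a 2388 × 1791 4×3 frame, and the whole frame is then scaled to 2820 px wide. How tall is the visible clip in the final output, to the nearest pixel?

Fitted into 2388×1791, the clip spans the width; its height is 2388 / 1.900 ≈ 1256.84 px.
The frame scales by 2820/2388 = 1.1809; 1256.84 × 1.1809 ≈ 1484.21 px.

1484 px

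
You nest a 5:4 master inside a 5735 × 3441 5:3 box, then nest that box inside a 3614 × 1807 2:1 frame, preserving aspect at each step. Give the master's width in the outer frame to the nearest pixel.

5:4 in 5735×3441: fills the height, so the master is 4301.25 × 3441.00.
5:3 in 3614×1807: fills the height, so the intermediate becomes 3011.67 × 1807.00 — a scale of ×0.5251.
So the master's width is 4301.25 × 0.5251 ≈ 2258.75.

2259 px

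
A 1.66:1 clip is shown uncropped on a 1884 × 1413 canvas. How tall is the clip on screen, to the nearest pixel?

1.66:1 is wider than 4×3, so it spans the full width.
Content height = 1884 / 1.660 ≈ 1134.94 px.

1135 px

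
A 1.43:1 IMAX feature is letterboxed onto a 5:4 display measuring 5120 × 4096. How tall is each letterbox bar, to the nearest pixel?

1.43:1 IMAX is wider than 5:4, so it spans the full width.
The feature is 5120 / 1.430 ≈ 3580.42 px tall.
Leftover height: 4096 − 3580.42 = 515.58 px → 257.79 each side.

258 px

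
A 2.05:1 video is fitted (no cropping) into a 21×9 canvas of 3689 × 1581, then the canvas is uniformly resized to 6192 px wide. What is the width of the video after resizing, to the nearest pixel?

5440 px

Fitted into 3689×1581, the video spans the height; its width is 1581 × 2.050 ≈ 3241.05 px.
Scaling 3689 → 6192 is ×1.6785, so the width becomes 3241.05 × 1.6785 ≈ 5440.11 px.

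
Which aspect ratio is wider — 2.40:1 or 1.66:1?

2.40:1

2.4 and 1.66; 2.4 > 1.66.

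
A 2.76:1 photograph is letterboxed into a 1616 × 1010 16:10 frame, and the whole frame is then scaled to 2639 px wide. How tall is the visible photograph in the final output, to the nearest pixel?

956 px

At 1616×1010 the photograph is width-limited, so height = 1616 / 2.760 ≈ 585.51 px.
The frame scales by 2639/1616 = 1.6330; 585.51 × 1.6330 ≈ 956.16 px.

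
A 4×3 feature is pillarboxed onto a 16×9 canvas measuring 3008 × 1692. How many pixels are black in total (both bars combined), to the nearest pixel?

1272384 pixels

4×3 is narrower than 16×9, so it spans the full height.
That makes the image 2256.0000 px wide (1692 × 4/3).
3008 − 2256.0000 = 752.0000 px of bars.
That's 752.0000 × 1692 ≈ 1272384 black pixels.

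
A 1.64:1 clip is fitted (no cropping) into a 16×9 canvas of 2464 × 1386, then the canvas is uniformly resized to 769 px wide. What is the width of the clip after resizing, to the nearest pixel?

At 2464×1386 the clip is height-limited, so width = 1386 × 1.640 ≈ 2273.04 px.
Resizing to 769 px wide multiplies everything by 0.3121: 2273.04 → 709.40 px.

709 px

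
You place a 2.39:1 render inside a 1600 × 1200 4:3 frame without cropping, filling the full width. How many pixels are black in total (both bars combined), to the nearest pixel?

Content height = 1600 / 2.390 ≈ 669.4561 px.
Leftover height: 1200 − 669.4561 = 530.5439 px.
Bar area = 530.5439 × 1600 ≈ 848870 px.

848870 pixels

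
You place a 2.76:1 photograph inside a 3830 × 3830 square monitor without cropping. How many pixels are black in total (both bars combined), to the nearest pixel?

9354081 pixels

Since 2.760 > 1.000, the photograph is width-limited.
That makes the image 1387.6812 px tall (3830 / 2.760).
Black = 3830 − 1387.6812 = 2442.3188 px.
Across the 3830-px span: 2442.3188 × 3830 ≈ 9354081 px.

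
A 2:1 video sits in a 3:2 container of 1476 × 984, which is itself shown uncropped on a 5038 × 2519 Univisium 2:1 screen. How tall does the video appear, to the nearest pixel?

1889 px

2:1 in 1476×984: fills the width, so the video is 1476.00 × 738.00.
The 3:2 canvas is height-limited in 5038×2519, giving 3778.50 × 2519.00; scale factor 2.5600.
The video scales with it: height 738.00 × 2.5600 ≈ 1889.25.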